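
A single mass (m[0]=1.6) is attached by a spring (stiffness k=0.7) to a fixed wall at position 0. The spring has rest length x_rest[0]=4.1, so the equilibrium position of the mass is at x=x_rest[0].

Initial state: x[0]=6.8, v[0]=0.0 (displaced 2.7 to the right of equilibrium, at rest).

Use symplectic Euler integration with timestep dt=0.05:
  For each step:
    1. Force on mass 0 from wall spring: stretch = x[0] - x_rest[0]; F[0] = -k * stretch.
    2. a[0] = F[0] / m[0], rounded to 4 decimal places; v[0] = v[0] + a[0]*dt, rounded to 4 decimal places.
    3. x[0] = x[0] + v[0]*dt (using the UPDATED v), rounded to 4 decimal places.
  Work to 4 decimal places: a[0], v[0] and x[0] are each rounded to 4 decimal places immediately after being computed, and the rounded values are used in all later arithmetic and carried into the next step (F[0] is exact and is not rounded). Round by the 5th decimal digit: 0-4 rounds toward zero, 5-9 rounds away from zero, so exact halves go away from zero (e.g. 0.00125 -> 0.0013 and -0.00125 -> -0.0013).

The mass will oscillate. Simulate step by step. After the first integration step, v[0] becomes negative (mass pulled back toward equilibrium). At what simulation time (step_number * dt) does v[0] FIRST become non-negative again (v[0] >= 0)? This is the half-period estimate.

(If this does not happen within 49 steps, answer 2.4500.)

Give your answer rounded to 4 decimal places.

Step 0: x=[6.8000] v=[0.0000]
Step 1: x=[6.7970] v=[-0.0591]
Step 2: x=[6.7911] v=[-0.1181]
Step 3: x=[6.7823] v=[-0.1770]
Step 4: x=[6.7705] v=[-0.2357]
Step 5: x=[6.7558] v=[-0.2941]
Step 6: x=[6.7382] v=[-0.3522]
Step 7: x=[6.7177] v=[-0.4099]
Step 8: x=[6.6943] v=[-0.4672]
Step 9: x=[6.6681] v=[-0.5240]
Step 10: x=[6.6391] v=[-0.5802]
Step 11: x=[6.6073] v=[-0.6357]
Step 12: x=[6.5728] v=[-0.6905]
Step 13: x=[6.5356] v=[-0.7446]
Step 14: x=[6.4957] v=[-0.7979]
Step 15: x=[6.4532] v=[-0.8503]
Step 16: x=[6.4081] v=[-0.9018]
Step 17: x=[6.3605] v=[-0.9523]
Step 18: x=[6.3104] v=[-1.0018]
Step 19: x=[6.2579] v=[-1.0502]
Step 20: x=[6.2030] v=[-1.0974]
Step 21: x=[6.1458] v=[-1.1434]
Step 22: x=[6.0864] v=[-1.1882]
Step 23: x=[6.0248] v=[-1.2317]
Step 24: x=[5.9611] v=[-1.2738]
Step 25: x=[5.8954] v=[-1.3145]
Step 26: x=[5.8277] v=[-1.3538]
Step 27: x=[5.7581] v=[-1.3916]
Step 28: x=[5.6867] v=[-1.4279]
Step 29: x=[5.6136] v=[-1.4626]
Step 30: x=[5.5388] v=[-1.4957]
Step 31: x=[5.4624] v=[-1.5272]
Step 32: x=[5.3846] v=[-1.5570]
Step 33: x=[5.3053] v=[-1.5851]
Step 34: x=[5.2247] v=[-1.6115]
Step 35: x=[5.1429] v=[-1.6361]
Step 36: x=[5.0600] v=[-1.6589]
Step 37: x=[4.9760] v=[-1.6799]
Step 38: x=[4.8910] v=[-1.6991]
Step 39: x=[4.8052] v=[-1.7164]
Step 40: x=[4.7186] v=[-1.7318]
Step 41: x=[4.6313] v=[-1.7453]
Step 42: x=[4.5435] v=[-1.7569]
Step 43: x=[4.4552] v=[-1.7666]
Step 44: x=[4.3665] v=[-1.7744]
Step 45: x=[4.2775] v=[-1.7802]
Step 46: x=[4.1883] v=[-1.7841]
Step 47: x=[4.0990] v=[-1.7860]
Step 48: x=[4.0097] v=[-1.7860]
Step 49: x=[3.9205] v=[-1.7840]
v[0] did not become non-negative within 49 steps; using fallback time=2.4500

Answer: 2.4500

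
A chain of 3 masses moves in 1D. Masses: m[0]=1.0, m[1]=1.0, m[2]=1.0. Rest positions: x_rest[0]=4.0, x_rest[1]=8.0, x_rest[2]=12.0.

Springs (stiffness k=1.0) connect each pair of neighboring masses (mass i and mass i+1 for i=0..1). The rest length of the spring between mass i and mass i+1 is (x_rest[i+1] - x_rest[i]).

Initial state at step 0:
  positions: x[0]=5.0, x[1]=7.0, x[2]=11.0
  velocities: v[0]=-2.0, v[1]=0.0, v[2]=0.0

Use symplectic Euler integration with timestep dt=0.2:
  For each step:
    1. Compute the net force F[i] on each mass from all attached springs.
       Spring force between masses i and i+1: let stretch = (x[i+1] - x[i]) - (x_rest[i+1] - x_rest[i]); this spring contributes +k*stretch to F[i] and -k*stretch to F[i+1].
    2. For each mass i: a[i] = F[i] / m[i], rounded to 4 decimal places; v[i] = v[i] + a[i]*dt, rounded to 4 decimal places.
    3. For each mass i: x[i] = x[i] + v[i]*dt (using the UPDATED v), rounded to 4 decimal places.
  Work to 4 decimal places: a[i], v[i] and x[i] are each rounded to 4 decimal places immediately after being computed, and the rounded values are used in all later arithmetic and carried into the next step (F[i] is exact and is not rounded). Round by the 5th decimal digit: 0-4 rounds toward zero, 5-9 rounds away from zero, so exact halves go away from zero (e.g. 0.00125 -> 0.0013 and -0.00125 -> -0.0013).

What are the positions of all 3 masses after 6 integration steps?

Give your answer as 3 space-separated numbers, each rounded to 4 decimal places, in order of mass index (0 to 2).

Step 0: x=[5.0000 7.0000 11.0000] v=[-2.0000 0.0000 0.0000]
Step 1: x=[4.5200 7.0800 11.0000] v=[-2.4000 0.4000 0.0000]
Step 2: x=[3.9824 7.2144 11.0032] v=[-2.6880 0.6720 0.0160]
Step 3: x=[3.4141 7.3711 11.0148] v=[-2.8416 0.7834 0.0582]
Step 4: x=[2.8441 7.5152 11.0407] v=[-2.8502 0.7207 0.1295]
Step 5: x=[2.3009 7.6135 11.0856] v=[-2.7160 0.4916 0.2244]
Step 6: x=[1.8102 7.6382 11.1516] v=[-2.4535 0.1235 0.3300]

Answer: 1.8102 7.6382 11.1516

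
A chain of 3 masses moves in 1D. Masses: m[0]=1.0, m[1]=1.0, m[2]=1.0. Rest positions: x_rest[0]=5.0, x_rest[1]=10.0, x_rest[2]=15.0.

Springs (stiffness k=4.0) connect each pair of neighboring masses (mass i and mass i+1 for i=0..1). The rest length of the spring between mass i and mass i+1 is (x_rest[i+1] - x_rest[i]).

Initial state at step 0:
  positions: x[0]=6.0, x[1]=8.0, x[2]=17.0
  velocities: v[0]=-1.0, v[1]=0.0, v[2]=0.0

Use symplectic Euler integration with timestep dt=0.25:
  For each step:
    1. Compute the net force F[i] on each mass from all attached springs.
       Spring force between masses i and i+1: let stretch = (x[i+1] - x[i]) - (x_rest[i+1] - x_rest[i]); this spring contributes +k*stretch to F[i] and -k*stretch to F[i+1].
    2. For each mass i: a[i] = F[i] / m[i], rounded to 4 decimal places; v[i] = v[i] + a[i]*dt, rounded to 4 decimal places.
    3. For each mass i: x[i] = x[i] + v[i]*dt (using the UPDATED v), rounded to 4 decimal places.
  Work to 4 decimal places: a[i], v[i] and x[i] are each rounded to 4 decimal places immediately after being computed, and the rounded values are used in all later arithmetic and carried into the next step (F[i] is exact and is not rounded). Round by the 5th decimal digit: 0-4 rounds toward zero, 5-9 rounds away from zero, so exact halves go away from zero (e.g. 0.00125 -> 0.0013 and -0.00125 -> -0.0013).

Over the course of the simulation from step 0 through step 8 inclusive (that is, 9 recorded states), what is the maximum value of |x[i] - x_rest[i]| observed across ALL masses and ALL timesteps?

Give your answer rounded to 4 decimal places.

Step 0: x=[6.0000 8.0000 17.0000] v=[-1.0000 0.0000 0.0000]
Step 1: x=[5.0000 9.7500 16.0000] v=[-4.0000 7.0000 -4.0000]
Step 2: x=[3.9375 11.8750 14.6875] v=[-4.2500 8.5000 -5.2500]
Step 3: x=[3.6094 12.7188 13.9219] v=[-1.3125 3.3750 -3.0625]
Step 4: x=[4.3086 11.5860 14.1055] v=[2.7969 -4.5313 0.7344]
Step 5: x=[5.5772 9.2637 14.9092] v=[5.0743 -9.2892 3.2149]
Step 6: x=[6.5174 7.4312 15.5516] v=[3.7608 -7.3302 2.5694]
Step 7: x=[6.4361 7.4003 15.4139] v=[-0.3254 -0.1236 -0.5510]
Step 8: x=[5.3458 9.1318 14.5228] v=[-4.3612 6.9258 -3.5646]
Max displacement = 2.7188

Answer: 2.7188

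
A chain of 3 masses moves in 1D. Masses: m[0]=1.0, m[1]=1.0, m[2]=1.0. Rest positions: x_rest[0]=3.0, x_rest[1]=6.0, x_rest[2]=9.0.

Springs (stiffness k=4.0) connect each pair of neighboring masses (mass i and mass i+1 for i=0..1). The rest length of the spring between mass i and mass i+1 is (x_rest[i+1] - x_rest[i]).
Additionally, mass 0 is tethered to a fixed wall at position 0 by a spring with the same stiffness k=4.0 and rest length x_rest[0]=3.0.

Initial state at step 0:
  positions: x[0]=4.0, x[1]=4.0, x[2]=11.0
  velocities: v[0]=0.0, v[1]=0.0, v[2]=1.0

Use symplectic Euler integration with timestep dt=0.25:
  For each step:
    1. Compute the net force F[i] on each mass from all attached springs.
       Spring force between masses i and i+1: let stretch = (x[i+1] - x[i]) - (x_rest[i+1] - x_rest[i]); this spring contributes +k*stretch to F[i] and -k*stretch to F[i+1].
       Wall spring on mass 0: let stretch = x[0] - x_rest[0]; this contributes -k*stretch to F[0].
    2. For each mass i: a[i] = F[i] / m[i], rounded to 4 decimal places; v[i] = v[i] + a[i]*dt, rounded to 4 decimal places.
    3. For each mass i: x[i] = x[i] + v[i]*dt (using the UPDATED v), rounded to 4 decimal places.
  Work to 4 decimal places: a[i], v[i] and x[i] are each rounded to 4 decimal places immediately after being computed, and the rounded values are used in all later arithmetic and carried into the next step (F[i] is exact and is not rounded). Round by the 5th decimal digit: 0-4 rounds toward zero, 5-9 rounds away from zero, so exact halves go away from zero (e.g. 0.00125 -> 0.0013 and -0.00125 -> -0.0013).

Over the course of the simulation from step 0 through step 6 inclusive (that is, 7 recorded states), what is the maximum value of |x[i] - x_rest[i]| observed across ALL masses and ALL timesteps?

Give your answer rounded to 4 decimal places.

Answer: 2.9219

Derivation:
Step 0: x=[4.0000 4.0000 11.0000] v=[0.0000 0.0000 1.0000]
Step 1: x=[3.0000 5.7500 10.2500] v=[-4.0000 7.0000 -3.0000]
Step 2: x=[1.9375 7.9375 9.1250] v=[-4.2500 8.7500 -4.5000]
Step 3: x=[1.8906 8.9219 8.4531] v=[-0.1875 3.9375 -2.6875]
Step 4: x=[3.1289 8.0313 8.6484] v=[4.9532 -3.5626 0.7813]
Step 5: x=[4.8106 6.0693 9.4395] v=[6.7267 -7.8479 3.1642]
Step 6: x=[5.6043 4.6352 10.1380] v=[3.1748 -5.7364 2.7940]
Max displacement = 2.9219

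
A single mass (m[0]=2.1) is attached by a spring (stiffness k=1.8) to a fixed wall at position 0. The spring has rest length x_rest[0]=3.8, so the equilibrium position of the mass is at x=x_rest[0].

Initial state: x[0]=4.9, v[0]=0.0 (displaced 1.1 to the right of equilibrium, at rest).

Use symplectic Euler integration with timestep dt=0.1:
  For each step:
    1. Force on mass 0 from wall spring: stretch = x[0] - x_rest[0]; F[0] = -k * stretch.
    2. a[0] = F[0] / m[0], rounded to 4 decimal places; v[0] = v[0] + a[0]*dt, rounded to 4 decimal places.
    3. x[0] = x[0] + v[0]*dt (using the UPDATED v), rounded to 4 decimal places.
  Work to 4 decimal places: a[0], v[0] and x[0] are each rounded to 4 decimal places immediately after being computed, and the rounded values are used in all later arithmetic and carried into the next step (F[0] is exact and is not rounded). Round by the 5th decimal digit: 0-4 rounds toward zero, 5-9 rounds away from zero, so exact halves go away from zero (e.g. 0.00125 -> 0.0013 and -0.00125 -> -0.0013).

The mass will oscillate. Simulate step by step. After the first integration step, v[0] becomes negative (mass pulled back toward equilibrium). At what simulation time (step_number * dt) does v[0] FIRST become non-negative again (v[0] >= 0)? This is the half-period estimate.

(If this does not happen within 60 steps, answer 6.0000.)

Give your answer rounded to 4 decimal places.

Answer: 3.4000

Derivation:
Step 0: x=[4.9000] v=[0.0000]
Step 1: x=[4.8906] v=[-0.0943]
Step 2: x=[4.8718] v=[-0.1878]
Step 3: x=[4.8438] v=[-0.2797]
Step 4: x=[4.8069] v=[-0.3692]
Step 5: x=[4.7614] v=[-0.4555]
Step 6: x=[4.7076] v=[-0.5379]
Step 7: x=[4.6460] v=[-0.6157]
Step 8: x=[4.5772] v=[-0.6882]
Step 9: x=[4.5017] v=[-0.7548]
Step 10: x=[4.4202] v=[-0.8150]
Step 11: x=[4.3334] v=[-0.8682]
Step 12: x=[4.2420] v=[-0.9139]
Step 13: x=[4.1468] v=[-0.9518]
Step 14: x=[4.0487] v=[-0.9815]
Step 15: x=[3.9484] v=[-1.0028]
Step 16: x=[3.8469] v=[-1.0155]
Step 17: x=[3.7450] v=[-1.0195]
Step 18: x=[3.6435] v=[-1.0148]
Step 19: x=[3.5434] v=[-1.0014]
Step 20: x=[3.4455] v=[-0.9794]
Step 21: x=[3.3506] v=[-0.9490]
Step 22: x=[3.2596] v=[-0.9105]
Step 23: x=[3.1732] v=[-0.8642]
Step 24: x=[3.0922] v=[-0.8105]
Step 25: x=[3.0172] v=[-0.7498]
Step 26: x=[2.9489] v=[-0.6827]
Step 27: x=[2.8879] v=[-0.6098]
Step 28: x=[2.8347] v=[-0.5316]
Step 29: x=[2.7898] v=[-0.4489]
Step 30: x=[2.7536] v=[-0.3623]
Step 31: x=[2.7263] v=[-0.2726]
Step 32: x=[2.7082] v=[-0.1806]
Step 33: x=[2.6995] v=[-0.0870]
Step 34: x=[2.7002] v=[0.0073]
First v>=0 after going negative at step 34, time=3.4000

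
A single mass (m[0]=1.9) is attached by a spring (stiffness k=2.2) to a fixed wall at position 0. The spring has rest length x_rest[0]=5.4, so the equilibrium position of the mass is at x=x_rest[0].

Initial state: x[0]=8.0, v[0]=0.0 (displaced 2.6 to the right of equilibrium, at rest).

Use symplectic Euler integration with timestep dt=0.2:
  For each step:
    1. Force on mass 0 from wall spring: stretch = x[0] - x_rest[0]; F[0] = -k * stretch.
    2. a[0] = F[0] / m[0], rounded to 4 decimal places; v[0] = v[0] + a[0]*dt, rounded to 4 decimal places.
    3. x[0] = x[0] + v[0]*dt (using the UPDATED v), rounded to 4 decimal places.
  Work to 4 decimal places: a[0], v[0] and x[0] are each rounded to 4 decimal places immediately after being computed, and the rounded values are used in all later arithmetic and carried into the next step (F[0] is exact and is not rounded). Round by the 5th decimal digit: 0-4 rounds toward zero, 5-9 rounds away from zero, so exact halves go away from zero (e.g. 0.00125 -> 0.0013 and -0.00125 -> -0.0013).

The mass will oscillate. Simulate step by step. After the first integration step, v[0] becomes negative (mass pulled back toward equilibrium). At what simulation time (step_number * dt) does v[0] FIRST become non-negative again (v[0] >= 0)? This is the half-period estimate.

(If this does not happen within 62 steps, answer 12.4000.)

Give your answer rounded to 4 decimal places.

Answer: 3.0000

Derivation:
Step 0: x=[8.0000] v=[0.0000]
Step 1: x=[7.8796] v=[-0.6021]
Step 2: x=[7.6443] v=[-1.1763]
Step 3: x=[7.3051] v=[-1.6960]
Step 4: x=[6.8777] v=[-2.1372]
Step 5: x=[6.3818] v=[-2.4794]
Step 6: x=[5.8404] v=[-2.7068]
Step 7: x=[5.2786] v=[-2.8088]
Step 8: x=[4.7225] v=[-2.7807]
Step 9: x=[4.1977] v=[-2.6238]
Step 10: x=[3.7286] v=[-2.3454]
Step 11: x=[3.3369] v=[-1.9583]
Step 12: x=[3.0408] v=[-1.4805]
Step 13: x=[2.8540] v=[-0.9342]
Step 14: x=[2.7851] v=[-0.3446]
Step 15: x=[2.8373] v=[0.2610]
First v>=0 after going negative at step 15, time=3.0000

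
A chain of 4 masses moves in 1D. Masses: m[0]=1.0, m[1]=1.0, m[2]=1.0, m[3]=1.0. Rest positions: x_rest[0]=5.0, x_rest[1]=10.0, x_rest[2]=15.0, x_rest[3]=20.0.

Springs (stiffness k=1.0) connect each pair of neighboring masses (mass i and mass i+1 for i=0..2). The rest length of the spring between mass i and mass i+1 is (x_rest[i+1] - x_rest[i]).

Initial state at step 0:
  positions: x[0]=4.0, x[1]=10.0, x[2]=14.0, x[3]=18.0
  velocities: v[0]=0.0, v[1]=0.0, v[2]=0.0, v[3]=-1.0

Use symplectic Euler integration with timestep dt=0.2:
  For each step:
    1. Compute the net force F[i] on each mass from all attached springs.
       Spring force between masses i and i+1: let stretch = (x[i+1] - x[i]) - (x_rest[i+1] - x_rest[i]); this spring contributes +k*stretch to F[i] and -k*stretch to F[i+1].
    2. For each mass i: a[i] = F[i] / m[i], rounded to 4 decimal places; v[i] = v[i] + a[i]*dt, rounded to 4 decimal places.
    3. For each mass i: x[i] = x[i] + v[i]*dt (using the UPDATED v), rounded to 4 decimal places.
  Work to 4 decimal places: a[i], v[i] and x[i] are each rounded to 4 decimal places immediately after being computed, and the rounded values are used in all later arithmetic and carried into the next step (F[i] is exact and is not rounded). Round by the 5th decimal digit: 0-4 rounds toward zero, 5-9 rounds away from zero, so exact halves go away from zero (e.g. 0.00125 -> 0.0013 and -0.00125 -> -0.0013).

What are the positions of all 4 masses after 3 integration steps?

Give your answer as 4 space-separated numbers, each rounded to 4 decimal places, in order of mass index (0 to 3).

Answer: 4.2165 9.5588 13.9613 17.6634

Derivation:
Step 0: x=[4.0000 10.0000 14.0000 18.0000] v=[0.0000 0.0000 0.0000 -1.0000]
Step 1: x=[4.0400 9.9200 14.0000 17.8400] v=[0.2000 -0.4000 0.0000 -0.8000]
Step 2: x=[4.1152 9.7680 13.9904 17.7264] v=[0.3760 -0.7600 -0.0480 -0.5680]
Step 3: x=[4.2165 9.5588 13.9613 17.6634] v=[0.5066 -1.0461 -0.1453 -0.3152]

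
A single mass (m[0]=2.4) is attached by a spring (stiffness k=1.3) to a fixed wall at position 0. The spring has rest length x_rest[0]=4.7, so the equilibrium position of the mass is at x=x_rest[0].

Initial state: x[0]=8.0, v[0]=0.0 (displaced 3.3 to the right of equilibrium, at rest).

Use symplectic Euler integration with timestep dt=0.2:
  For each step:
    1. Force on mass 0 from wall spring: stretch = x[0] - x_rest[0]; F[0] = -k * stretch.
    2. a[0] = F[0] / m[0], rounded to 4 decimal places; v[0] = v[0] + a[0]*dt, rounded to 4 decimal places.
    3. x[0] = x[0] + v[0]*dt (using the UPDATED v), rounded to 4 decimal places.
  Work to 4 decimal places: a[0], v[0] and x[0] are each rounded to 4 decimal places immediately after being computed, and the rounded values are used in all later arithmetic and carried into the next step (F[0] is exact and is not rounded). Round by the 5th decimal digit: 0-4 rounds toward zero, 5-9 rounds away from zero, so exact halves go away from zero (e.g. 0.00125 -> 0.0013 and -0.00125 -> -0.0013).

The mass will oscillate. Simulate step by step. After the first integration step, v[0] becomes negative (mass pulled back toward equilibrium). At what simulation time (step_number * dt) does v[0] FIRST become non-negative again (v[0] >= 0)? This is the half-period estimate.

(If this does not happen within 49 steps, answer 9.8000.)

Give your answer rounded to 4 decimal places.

Step 0: x=[8.0000] v=[0.0000]
Step 1: x=[7.9285] v=[-0.3575]
Step 2: x=[7.7870] v=[-0.7073]
Step 3: x=[7.5787] v=[-1.0417]
Step 4: x=[7.3080] v=[-1.3536]
Step 5: x=[6.9808] v=[-1.6361]
Step 6: x=[6.6042] v=[-1.8832]
Step 7: x=[6.1863] v=[-2.0895]
Step 8: x=[5.7362] v=[-2.2505]
Step 9: x=[5.2636] v=[-2.3628]
Step 10: x=[4.7788] v=[-2.4239]
Step 11: x=[4.2923] v=[-2.4324]
Step 12: x=[3.8147] v=[-2.3882]
Step 13: x=[3.3562] v=[-2.2923]
Step 14: x=[2.9269] v=[-2.1467]
Step 15: x=[2.5360] v=[-1.9546]
Step 16: x=[2.1920] v=[-1.7202]
Step 17: x=[1.9023] v=[-1.4485]
Step 18: x=[1.6732] v=[-1.1454]
Step 19: x=[1.5097] v=[-0.8175]
Step 20: x=[1.4153] v=[-0.4719]
Step 21: x=[1.3921] v=[-0.1161]
Step 22: x=[1.4406] v=[0.2423]
First v>=0 after going negative at step 22, time=4.4000

Answer: 4.4000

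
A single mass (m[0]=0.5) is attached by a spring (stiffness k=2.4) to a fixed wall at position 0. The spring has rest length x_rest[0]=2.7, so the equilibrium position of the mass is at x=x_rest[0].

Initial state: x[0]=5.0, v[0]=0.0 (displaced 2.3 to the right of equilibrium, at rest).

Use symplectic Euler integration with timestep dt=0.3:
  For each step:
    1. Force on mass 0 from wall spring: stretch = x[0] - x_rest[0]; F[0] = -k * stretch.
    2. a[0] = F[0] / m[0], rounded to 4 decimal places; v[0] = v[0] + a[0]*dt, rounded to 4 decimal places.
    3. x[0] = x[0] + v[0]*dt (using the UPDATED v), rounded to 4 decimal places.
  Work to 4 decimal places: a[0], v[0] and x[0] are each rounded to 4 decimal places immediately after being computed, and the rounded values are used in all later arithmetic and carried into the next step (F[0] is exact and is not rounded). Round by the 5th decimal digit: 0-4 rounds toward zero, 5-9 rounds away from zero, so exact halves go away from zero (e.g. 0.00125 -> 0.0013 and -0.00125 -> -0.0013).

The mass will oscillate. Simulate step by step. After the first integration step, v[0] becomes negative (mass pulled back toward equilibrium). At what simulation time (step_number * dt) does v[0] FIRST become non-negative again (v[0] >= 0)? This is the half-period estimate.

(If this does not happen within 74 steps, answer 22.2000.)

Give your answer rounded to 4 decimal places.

Answer: 1.5000

Derivation:
Step 0: x=[5.0000] v=[0.0000]
Step 1: x=[4.0064] v=[-3.3120]
Step 2: x=[2.4484] v=[-5.1932]
Step 3: x=[0.9991] v=[-4.8309]
Step 4: x=[0.2846] v=[-2.3816]
Step 5: x=[0.6136] v=[1.0966]
First v>=0 after going negative at step 5, time=1.5000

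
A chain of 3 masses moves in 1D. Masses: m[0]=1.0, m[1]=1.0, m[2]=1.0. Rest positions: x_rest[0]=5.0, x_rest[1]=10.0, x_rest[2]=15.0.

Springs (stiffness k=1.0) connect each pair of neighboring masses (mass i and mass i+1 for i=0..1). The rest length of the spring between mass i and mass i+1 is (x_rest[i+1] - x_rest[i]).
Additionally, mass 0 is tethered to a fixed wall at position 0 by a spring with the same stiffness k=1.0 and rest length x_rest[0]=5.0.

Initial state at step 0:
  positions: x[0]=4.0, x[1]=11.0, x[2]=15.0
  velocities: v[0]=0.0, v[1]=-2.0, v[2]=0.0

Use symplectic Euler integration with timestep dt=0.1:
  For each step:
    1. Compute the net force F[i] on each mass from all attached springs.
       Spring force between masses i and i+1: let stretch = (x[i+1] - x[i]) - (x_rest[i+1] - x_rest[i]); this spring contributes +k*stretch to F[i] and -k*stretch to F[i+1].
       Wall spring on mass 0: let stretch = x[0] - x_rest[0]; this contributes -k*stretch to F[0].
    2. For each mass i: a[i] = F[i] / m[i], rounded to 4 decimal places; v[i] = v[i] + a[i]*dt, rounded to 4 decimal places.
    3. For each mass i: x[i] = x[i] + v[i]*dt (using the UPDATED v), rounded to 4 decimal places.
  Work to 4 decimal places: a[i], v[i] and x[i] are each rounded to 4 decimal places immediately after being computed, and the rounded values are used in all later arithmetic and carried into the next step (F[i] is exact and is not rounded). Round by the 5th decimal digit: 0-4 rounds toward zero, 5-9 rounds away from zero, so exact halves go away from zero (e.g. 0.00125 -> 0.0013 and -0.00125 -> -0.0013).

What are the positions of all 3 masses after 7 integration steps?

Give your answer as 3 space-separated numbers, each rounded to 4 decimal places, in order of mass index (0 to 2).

Answer: 4.6302 9.0886 15.1279

Derivation:
Step 0: x=[4.0000 11.0000 15.0000] v=[0.0000 -2.0000 0.0000]
Step 1: x=[4.0300 10.7700 15.0100] v=[0.3000 -2.3000 0.1000]
Step 2: x=[4.0871 10.5150 15.0276] v=[0.5710 -2.5500 0.1760]
Step 3: x=[4.1676 10.2409 15.0501] v=[0.8051 -2.7415 0.2247]
Step 4: x=[4.2672 9.9541 15.0745] v=[0.9957 -2.8679 0.2438]
Step 5: x=[4.3810 9.6616 15.0977] v=[1.1377 -2.9246 0.2318]
Step 6: x=[4.5038 9.3707 15.1165] v=[1.2277 -2.9091 0.1882]
Step 7: x=[4.6302 9.0886 15.1279] v=[1.2640 -2.8212 0.1136]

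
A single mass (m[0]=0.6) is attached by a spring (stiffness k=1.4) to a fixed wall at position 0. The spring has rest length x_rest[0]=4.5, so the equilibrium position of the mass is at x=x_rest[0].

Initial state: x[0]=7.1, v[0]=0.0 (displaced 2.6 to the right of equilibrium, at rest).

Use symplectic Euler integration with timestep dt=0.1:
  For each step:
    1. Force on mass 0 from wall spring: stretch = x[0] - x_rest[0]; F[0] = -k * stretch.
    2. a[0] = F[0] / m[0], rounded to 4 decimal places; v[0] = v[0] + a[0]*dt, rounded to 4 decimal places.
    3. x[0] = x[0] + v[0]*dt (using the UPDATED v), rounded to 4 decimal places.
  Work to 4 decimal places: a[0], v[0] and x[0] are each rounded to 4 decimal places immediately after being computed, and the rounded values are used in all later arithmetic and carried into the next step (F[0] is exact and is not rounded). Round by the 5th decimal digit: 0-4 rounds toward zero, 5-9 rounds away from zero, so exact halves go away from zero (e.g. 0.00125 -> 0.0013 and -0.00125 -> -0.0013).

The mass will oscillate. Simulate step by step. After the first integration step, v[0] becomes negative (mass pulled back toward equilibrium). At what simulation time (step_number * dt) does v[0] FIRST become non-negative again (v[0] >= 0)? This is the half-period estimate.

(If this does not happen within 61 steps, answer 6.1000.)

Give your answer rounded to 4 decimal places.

Answer: 2.1000

Derivation:
Step 0: x=[7.1000] v=[0.0000]
Step 1: x=[7.0393] v=[-0.6067]
Step 2: x=[6.9194] v=[-1.1992]
Step 3: x=[6.7430] v=[-1.7637]
Step 4: x=[6.5143] v=[-2.2871]
Step 5: x=[6.2386] v=[-2.7571]
Step 6: x=[5.9223] v=[-3.1628]
Step 7: x=[5.5728] v=[-3.4947]
Step 8: x=[5.1983] v=[-3.7450]
Step 9: x=[4.8075] v=[-3.9079]
Step 10: x=[4.4095] v=[-3.9797]
Step 11: x=[4.0136] v=[-3.9586]
Step 12: x=[3.6291] v=[-3.8451]
Step 13: x=[3.2649] v=[-3.6419]
Step 14: x=[2.9295] v=[-3.3537]
Step 15: x=[2.6308] v=[-2.9873]
Step 16: x=[2.3757] v=[-2.5512]
Step 17: x=[2.1702] v=[-2.0555]
Step 18: x=[2.0190] v=[-1.5119]
Step 19: x=[1.9257] v=[-0.9330]
Step 20: x=[1.8925] v=[-0.3323]
Step 21: x=[1.9201] v=[0.2761]
First v>=0 after going negative at step 21, time=2.1000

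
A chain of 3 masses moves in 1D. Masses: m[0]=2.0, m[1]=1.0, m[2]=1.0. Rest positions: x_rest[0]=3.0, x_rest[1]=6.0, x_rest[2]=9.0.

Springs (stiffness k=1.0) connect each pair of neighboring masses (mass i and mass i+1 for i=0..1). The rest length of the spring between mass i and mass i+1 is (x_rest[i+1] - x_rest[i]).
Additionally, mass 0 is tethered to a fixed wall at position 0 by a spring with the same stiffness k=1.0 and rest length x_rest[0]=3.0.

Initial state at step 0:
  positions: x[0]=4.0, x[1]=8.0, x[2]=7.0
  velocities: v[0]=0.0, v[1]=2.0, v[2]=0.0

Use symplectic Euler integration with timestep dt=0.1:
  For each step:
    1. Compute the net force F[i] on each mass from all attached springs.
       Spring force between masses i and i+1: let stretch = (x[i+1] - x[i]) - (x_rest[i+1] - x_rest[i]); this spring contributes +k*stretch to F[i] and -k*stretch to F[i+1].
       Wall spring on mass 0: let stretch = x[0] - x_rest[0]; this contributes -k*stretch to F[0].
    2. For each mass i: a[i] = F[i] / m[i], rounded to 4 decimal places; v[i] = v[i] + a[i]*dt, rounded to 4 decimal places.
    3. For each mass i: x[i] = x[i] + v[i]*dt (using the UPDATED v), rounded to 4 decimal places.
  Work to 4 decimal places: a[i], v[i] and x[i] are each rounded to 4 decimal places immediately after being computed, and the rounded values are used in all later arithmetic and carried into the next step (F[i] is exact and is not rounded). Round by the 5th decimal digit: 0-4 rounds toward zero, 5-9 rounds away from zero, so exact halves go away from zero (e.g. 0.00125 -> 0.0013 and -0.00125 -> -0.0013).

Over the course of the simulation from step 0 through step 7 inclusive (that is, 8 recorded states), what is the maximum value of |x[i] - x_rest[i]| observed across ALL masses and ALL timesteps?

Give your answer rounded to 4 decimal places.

Step 0: x=[4.0000 8.0000 7.0000] v=[0.0000 2.0000 0.0000]
Step 1: x=[4.0000 8.1500 7.0400] v=[0.0000 1.5000 0.4000]
Step 2: x=[4.0008 8.2474 7.1211] v=[0.0075 0.9740 0.8110]
Step 3: x=[4.0028 8.2911 7.2435] v=[0.0198 0.4367 1.2236]
Step 4: x=[4.0062 8.2814 7.4063] v=[0.0341 -0.0969 1.6284]
Step 5: x=[4.0110 8.2202 7.6079] v=[0.0476 -0.6119 2.0159]
Step 6: x=[4.0168 8.1108 7.8456] v=[0.0575 -1.0941 2.3771]
Step 7: x=[4.0229 7.9578 8.1160] v=[0.0614 -1.5300 2.7036]
Max displacement = 2.2911

Answer: 2.2911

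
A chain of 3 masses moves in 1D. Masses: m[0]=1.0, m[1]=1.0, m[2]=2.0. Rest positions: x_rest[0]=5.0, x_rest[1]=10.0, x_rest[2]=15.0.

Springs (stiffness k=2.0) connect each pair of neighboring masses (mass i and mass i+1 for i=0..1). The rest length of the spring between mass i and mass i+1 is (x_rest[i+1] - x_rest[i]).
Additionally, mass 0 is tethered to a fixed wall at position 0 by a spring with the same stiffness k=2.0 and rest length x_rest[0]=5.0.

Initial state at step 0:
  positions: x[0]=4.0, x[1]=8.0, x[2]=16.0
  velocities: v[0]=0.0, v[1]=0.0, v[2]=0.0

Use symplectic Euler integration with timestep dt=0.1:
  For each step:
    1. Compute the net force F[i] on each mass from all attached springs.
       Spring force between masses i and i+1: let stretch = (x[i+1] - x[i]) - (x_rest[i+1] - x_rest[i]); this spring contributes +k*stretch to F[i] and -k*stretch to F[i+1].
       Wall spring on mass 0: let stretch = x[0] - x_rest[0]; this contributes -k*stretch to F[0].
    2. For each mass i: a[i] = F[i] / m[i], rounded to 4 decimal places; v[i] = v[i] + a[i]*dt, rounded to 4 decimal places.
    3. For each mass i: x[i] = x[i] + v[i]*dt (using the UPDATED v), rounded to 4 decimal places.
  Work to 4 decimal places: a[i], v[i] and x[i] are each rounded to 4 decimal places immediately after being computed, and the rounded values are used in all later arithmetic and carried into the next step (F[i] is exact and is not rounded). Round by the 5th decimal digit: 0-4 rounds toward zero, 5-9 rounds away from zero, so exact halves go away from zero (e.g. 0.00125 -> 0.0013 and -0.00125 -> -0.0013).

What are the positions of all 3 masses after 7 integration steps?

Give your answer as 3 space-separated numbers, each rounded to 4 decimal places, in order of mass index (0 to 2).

Answer: 4.1738 9.8025 15.2887

Derivation:
Step 0: x=[4.0000 8.0000 16.0000] v=[0.0000 0.0000 0.0000]
Step 1: x=[4.0000 8.0800 15.9700] v=[0.0000 0.8000 -0.3000]
Step 2: x=[4.0016 8.2362 15.9111] v=[0.0160 1.5620 -0.5890]
Step 3: x=[4.0079 8.4612 15.8255] v=[0.0626 2.2501 -0.8565]
Step 4: x=[4.0231 8.7444 15.7162] v=[0.1517 2.8323 -1.0929]
Step 5: x=[4.0522 9.0726 15.5872] v=[0.2913 3.2824 -1.2901]
Step 6: x=[4.1007 9.4307 15.4430] v=[0.4849 3.5812 -1.4416]
Step 7: x=[4.1738 9.8025 15.2887] v=[0.7308 3.7177 -1.5428]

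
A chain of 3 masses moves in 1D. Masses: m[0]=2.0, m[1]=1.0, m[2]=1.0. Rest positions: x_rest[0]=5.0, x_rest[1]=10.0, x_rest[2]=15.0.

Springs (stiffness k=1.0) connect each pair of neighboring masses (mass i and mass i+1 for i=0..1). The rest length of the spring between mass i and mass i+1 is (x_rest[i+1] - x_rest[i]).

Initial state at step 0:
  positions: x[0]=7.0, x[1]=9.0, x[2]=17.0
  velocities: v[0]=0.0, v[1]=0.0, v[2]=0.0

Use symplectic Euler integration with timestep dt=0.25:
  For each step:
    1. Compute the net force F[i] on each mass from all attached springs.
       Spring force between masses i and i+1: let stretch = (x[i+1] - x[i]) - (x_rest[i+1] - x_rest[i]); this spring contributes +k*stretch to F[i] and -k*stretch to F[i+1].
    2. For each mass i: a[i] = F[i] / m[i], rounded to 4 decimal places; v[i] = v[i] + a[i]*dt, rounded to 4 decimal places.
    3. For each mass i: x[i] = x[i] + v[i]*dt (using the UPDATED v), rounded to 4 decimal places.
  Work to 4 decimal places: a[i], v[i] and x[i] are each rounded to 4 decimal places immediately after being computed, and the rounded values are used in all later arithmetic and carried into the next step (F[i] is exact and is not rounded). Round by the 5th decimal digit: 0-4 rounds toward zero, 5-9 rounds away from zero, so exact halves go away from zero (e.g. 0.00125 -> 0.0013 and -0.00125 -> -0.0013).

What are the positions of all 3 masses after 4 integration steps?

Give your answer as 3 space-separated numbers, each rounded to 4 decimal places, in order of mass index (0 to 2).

Step 0: x=[7.0000 9.0000 17.0000] v=[0.0000 0.0000 0.0000]
Step 1: x=[6.9063 9.3750 16.8125] v=[-0.3750 1.5000 -0.7500]
Step 2: x=[6.7335 10.0606 16.4727] v=[-0.6914 2.7422 -1.3594]
Step 3: x=[6.5084 10.9390 16.0446] v=[-0.9005 3.5135 -1.7124]
Step 4: x=[6.2655 11.8596 15.6099] v=[-0.9717 3.6823 -1.7388]

Answer: 6.2655 11.8596 15.6099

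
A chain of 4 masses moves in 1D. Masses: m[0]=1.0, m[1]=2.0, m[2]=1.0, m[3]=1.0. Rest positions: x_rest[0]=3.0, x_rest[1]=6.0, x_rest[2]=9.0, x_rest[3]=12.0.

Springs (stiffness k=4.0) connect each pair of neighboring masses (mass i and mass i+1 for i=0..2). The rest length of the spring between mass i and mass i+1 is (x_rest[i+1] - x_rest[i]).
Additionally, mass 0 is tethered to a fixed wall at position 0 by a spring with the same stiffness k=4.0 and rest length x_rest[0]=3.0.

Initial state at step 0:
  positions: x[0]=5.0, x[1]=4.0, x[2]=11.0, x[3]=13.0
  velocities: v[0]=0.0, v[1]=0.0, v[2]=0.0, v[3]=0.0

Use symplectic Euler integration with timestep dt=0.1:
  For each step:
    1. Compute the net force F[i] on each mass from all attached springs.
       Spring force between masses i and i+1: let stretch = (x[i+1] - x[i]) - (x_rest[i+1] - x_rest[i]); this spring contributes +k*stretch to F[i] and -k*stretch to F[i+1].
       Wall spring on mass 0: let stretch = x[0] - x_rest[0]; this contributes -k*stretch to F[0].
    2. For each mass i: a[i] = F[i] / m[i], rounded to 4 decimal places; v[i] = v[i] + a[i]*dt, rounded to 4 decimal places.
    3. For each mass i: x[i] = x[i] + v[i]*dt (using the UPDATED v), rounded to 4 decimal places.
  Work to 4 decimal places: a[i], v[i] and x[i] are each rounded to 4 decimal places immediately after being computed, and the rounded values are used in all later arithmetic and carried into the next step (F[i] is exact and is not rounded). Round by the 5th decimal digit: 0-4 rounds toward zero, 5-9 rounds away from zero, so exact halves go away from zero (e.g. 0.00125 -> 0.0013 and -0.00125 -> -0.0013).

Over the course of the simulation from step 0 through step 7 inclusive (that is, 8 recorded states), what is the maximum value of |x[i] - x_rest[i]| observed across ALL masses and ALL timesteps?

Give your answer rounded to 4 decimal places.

Answer: 2.0085

Derivation:
Step 0: x=[5.0000 4.0000 11.0000 13.0000] v=[0.0000 0.0000 0.0000 0.0000]
Step 1: x=[4.7600 4.1600 10.8000 13.0400] v=[-2.4000 1.6000 -2.0000 0.4000]
Step 2: x=[4.3056 4.4648 10.4240 13.1104] v=[-4.5440 3.0480 -3.7600 0.7040]
Step 3: x=[3.6853 4.8856 9.9171 13.1933] v=[-6.2026 4.2080 -5.0691 0.8294]
Step 4: x=[2.9656 5.3830 9.3400 13.2652] v=[-7.1966 4.9742 -5.7712 0.7189]
Step 5: x=[2.2240 5.9112 8.7616 13.3001] v=[-7.4159 5.2821 -5.7839 0.3488]
Step 6: x=[1.5409 6.4227 8.2507 13.2734] v=[-6.8306 5.1147 -5.1087 -0.2666]
Step 7: x=[0.9915 6.8731 7.8676 13.1658] v=[-5.4942 4.5039 -3.8308 -1.0757]
Max displacement = 2.0085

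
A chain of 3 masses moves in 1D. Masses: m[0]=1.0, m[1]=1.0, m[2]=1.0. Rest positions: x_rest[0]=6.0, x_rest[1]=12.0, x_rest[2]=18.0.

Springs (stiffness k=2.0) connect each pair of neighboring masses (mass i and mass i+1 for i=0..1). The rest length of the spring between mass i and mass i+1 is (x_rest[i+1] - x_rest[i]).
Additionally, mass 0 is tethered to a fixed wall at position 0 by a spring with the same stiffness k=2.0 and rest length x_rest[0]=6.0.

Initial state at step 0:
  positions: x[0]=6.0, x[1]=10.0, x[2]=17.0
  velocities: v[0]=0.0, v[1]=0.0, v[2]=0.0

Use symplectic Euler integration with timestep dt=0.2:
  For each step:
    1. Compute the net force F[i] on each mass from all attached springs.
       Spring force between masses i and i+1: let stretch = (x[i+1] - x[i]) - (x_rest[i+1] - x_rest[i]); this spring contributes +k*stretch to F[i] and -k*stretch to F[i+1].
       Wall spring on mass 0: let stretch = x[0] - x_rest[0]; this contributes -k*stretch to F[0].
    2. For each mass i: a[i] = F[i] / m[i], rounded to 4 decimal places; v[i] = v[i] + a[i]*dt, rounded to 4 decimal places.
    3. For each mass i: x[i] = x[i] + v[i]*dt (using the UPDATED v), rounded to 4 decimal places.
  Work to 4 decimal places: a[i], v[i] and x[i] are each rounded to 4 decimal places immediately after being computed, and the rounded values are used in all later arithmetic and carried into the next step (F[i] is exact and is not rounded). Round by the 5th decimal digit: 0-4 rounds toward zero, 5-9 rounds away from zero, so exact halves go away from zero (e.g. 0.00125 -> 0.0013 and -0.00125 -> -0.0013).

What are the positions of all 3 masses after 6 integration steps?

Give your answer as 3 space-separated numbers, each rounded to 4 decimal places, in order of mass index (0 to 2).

Answer: 4.9164 12.0926 16.6255

Derivation:
Step 0: x=[6.0000 10.0000 17.0000] v=[0.0000 0.0000 0.0000]
Step 1: x=[5.8400 10.2400 16.9200] v=[-0.8000 1.2000 -0.4000]
Step 2: x=[5.5648 10.6624 16.7856] v=[-1.3760 2.1120 -0.6720]
Step 3: x=[5.2522 11.1668 16.6413] v=[-1.5629 2.5222 -0.7213]
Step 4: x=[4.9926 11.6360 16.5391] v=[-1.2979 2.3462 -0.5111]
Step 5: x=[4.8651 11.9660 16.5246] v=[-0.6376 1.6501 -0.0723]
Step 6: x=[4.9164 12.0926 16.6255] v=[0.2567 0.6332 0.5043]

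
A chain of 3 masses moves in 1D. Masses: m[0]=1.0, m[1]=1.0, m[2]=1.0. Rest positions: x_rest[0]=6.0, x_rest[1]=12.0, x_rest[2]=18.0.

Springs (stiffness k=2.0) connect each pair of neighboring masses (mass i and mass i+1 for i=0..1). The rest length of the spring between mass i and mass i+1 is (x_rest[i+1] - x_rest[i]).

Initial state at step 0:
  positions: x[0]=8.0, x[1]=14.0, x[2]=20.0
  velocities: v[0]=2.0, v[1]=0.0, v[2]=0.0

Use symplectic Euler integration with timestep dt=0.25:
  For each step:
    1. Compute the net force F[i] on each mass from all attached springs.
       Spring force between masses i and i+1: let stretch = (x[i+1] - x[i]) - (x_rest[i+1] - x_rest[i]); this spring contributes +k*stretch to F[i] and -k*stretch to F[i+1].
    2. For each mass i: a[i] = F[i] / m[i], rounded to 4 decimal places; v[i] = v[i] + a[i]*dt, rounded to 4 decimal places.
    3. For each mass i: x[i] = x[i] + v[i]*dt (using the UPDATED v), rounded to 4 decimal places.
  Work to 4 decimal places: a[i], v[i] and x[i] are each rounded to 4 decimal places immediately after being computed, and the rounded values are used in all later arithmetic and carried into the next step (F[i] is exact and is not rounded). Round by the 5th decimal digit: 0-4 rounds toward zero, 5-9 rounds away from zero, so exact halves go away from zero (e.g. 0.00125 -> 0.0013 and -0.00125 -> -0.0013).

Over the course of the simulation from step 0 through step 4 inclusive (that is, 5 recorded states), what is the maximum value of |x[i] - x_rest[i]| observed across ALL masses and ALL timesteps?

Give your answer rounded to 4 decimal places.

Step 0: x=[8.0000 14.0000 20.0000] v=[2.0000 0.0000 0.0000]
Step 1: x=[8.5000 14.0000 20.0000] v=[2.0000 0.0000 0.0000]
Step 2: x=[8.9375 14.0625 20.0000] v=[1.7500 0.2500 0.0000]
Step 3: x=[9.2656 14.2266 20.0078] v=[1.3125 0.6563 0.0313]
Step 4: x=[9.4639 14.4932 20.0430] v=[0.7930 1.0664 0.1407]
Max displacement = 3.4639

Answer: 3.4639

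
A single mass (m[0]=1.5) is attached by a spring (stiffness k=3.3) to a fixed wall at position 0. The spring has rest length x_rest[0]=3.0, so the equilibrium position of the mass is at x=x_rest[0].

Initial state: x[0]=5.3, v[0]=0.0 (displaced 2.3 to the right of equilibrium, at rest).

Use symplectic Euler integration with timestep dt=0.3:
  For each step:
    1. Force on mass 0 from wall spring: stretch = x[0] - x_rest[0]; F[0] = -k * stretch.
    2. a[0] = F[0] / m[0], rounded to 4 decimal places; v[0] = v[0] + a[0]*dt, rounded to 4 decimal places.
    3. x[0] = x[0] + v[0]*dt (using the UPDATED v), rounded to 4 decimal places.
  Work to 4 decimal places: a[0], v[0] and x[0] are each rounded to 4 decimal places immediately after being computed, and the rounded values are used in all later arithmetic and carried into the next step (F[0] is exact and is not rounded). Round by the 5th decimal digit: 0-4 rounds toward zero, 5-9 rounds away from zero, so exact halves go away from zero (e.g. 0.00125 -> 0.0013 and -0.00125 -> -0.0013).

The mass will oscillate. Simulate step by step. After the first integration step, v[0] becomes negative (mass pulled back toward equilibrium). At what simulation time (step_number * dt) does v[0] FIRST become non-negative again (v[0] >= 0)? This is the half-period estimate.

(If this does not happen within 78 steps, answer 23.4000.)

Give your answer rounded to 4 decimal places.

Answer: 2.4000

Derivation:
Step 0: x=[5.3000] v=[0.0000]
Step 1: x=[4.8446] v=[-1.5180]
Step 2: x=[4.0240] v=[-2.7354]
Step 3: x=[3.0006] v=[-3.4112]
Step 4: x=[1.9771] v=[-3.4116]
Step 5: x=[1.1562] v=[-2.7365]
Step 6: x=[0.7003] v=[-1.5196]
Step 7: x=[0.6998] v=[-0.0018]
Step 8: x=[1.1547] v=[1.5163]
First v>=0 after going negative at step 8, time=2.4000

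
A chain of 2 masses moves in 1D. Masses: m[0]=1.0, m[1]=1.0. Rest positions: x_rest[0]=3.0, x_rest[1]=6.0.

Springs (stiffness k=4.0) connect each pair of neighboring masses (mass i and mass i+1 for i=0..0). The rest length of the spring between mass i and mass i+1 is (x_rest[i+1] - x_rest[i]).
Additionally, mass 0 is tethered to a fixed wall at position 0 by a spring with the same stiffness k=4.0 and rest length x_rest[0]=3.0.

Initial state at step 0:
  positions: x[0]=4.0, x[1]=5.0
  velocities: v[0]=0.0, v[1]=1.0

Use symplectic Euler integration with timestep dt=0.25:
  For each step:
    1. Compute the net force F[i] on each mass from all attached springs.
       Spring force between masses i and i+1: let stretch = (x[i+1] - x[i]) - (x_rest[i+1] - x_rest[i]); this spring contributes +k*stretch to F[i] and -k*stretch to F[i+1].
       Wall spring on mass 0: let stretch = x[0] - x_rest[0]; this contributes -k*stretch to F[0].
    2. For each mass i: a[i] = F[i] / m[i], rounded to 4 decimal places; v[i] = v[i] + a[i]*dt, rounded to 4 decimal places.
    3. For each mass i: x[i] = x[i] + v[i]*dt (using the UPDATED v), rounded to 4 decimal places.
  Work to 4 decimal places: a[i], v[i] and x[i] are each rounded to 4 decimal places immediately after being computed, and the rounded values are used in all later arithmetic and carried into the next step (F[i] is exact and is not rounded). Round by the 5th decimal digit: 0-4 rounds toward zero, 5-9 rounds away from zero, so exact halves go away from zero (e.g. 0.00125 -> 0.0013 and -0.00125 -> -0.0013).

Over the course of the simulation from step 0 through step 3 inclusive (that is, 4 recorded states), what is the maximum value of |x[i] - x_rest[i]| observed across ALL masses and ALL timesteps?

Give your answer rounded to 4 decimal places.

Step 0: x=[4.0000 5.0000] v=[0.0000 1.0000]
Step 1: x=[3.2500 5.7500] v=[-3.0000 3.0000]
Step 2: x=[2.3125 6.6250] v=[-3.7500 3.5000]
Step 3: x=[1.8750 7.1719] v=[-1.7500 2.1875]
Max displacement = 1.1719

Answer: 1.1719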